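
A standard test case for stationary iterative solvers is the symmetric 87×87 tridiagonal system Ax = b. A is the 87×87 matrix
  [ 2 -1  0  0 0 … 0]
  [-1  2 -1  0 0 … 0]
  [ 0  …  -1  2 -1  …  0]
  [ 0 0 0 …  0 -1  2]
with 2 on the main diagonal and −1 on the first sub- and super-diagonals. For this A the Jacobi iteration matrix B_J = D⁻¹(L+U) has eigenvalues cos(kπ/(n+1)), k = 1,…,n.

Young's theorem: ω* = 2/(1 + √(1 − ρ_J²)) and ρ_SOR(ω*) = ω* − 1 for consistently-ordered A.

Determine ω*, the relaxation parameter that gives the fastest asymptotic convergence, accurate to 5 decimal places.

ω* = 1.93108

B_J for the 87×87 system has eigenvalues cos(kπ/88); ρ_J = cos(π/88) = 0.99936.
√(1−ρ_J²) simplifies to sin(π/88) = 0.035692.
ω* = 2/(1 + 0.035692) = 2/1.035692 = 1.93108.
[ρ_SOR] ω* − 1 = 0.93108.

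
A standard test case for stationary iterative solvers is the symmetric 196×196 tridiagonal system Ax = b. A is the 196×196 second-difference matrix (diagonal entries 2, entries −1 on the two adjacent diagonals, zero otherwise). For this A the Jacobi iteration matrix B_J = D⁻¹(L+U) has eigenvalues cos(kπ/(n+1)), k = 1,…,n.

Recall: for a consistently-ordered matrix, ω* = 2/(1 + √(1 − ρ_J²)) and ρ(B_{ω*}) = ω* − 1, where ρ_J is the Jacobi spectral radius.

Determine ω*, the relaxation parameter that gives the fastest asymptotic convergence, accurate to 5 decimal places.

ω* = 1.96861

With n=196, ρ(Jacobi) = cos(π/197) = 0.99987.
root = sin(π/197) = 0.015946  (since 1−cos² = sin²).
[ω*] 2 ÷ (1 + 0.015946) = 2 ÷ 1.015946 = 1.96861.
ρ(B_{ω*}) = ω*−1 = 0.96861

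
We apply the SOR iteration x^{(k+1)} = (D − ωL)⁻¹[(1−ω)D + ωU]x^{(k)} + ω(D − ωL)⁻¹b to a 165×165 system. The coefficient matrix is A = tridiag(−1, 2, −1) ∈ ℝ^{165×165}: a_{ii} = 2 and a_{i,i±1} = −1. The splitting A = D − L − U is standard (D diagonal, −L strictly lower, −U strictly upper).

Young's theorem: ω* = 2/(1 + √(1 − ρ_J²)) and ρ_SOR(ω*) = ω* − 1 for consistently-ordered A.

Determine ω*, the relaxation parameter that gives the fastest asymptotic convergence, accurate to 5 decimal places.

ω* = 1.96285

B_J for the 165×165 system has eigenvalues cos(kπ/166); ρ_J = cos(π/166) = 0.99982.
root = sin(π/166) = 0.018924  (since 1−cos² = sin²).
[ω*] 2 ÷ (1 + 0.018924) = 2 ÷ 1.018924 = 1.96285.
ρ_SOR = ω* − 1 ≈ 0.96285.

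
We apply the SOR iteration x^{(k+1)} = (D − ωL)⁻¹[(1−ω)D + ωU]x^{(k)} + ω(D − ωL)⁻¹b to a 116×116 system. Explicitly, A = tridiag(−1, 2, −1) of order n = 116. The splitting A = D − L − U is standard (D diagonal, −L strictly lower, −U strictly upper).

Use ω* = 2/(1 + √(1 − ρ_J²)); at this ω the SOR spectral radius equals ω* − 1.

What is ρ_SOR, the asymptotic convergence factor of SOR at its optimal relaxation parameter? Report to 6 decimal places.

spectrum of D⁻¹(L+U) = {cos(kπ/117) : 1≤k≤116}; ρ_J = cos(π/117) = 0.999640.
√(1−ρ_J²) = |sin(π/117)| = 0.0268480
So ω* = 2/1.0268480 = 1.947708 (Young).
ρ_SOR = ω* − 1 = 1.947708 − 1 = 0.947708.

ρ_SOR = 0.947708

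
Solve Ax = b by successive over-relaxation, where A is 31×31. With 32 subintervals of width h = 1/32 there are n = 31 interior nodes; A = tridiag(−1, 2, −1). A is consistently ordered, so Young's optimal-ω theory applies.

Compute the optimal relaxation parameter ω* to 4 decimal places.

ω* = 1.8215

B_J for the 31×31 system has eigenvalues cos(kπ/32); ρ_J = cos(π/32) = 0.9952.
1 − cos²(π/32) = sin²(π/32) ⇒ √(1−ρ_J²) = sin(π/32) = 0.09802.
[ω*] 2 ÷ (1 + 0.09802) = 2 ÷ 1.09802 = 1.8215.
Hence ρ(B_{ω*}) = 1.8215 − 1 = 0.8215.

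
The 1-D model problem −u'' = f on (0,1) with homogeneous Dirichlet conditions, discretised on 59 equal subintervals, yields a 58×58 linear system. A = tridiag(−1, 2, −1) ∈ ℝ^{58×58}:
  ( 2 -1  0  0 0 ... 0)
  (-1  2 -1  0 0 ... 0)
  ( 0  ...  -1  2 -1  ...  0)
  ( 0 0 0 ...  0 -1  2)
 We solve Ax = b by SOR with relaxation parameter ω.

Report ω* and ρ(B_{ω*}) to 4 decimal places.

With n=58, ρ(Jacobi) = cos(π/59) = 0.9986.
1 − cos²(π/59) = sin²(π/59) ⇒ √(1−ρ_J²) = sin(π/59) = 0.05322.
So ω* = 2/1.05322 = 1.8989 (Young).
ρ(B_{ω*}) = ω*−1 = 0.8989

ω* = 1.8989, ρ_SOR = 0.8989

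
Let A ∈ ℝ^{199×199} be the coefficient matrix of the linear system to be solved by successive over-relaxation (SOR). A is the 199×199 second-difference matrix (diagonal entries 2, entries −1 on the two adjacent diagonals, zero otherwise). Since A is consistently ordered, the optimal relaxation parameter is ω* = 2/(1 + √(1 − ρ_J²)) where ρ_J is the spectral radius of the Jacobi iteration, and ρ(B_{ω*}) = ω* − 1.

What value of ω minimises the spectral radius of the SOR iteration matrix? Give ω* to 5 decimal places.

spectrum of D⁻¹(L+U) = {cos(kπ/200) : 1≤k≤199}; ρ_J = cos(π/200) = 0.99988.
1 − cos²(π/200) = sin²(π/200) ⇒ √(1−ρ_J²) = sin(π/200) = 0.015707.
So ω* = 2/1.015707 = 1.96907 (Young).
and ρ(B_{ω*}) = 1.96907 − 1 = 0.96907.

ω* = 1.96907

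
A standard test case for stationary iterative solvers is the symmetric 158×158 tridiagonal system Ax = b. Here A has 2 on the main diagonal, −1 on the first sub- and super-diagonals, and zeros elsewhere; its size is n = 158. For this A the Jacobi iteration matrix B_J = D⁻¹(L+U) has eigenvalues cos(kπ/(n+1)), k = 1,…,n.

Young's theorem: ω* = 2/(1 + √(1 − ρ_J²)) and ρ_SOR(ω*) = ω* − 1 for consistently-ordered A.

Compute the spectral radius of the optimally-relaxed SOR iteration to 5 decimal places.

n=158: λ(B_J) = 1 − λ(A)/2 = cos(kπ/159); k=1 gives ρ_J = 0.99980.
√(1 − cos²(π/159)) = sin(π/159) ≈ 0.019757.
Young: ω* = 2/(1+√(1−ρ_J²)) = 2/(1+0.019757) = 2/1.019757 = 1.96125.
ρ(B_{ω*}) = ω*−1 = 0.96125

ρ_SOR = 0.96125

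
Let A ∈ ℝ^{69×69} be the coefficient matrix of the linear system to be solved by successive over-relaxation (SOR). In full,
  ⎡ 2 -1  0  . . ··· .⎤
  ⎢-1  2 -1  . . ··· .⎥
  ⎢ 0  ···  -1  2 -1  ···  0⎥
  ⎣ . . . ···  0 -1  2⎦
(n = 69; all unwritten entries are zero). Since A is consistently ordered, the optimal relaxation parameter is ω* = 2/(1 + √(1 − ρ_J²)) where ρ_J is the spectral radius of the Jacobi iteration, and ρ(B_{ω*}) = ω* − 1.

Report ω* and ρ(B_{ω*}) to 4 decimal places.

ω* = 1.9141, ρ_SOR = 0.9141

B_J for the 69×69 system has eigenvalues cos(kπ/70); ρ_J = cos(π/70) = 0.9990.
√(1−ρ_J²) = |sin(π/70)| = 0.04486
[ω*] 2 ÷ (1 + 0.04486) = 2 ÷ 1.04486 = 1.9141.
and ρ(B_{ω*}) = 1.9141 − 1 = 0.9141.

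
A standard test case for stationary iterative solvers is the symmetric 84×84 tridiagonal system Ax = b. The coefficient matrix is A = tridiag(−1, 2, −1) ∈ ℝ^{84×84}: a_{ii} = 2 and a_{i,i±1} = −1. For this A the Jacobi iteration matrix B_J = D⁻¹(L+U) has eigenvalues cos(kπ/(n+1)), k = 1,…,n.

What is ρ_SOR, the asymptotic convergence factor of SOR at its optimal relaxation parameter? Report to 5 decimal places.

[ρ_J] n=84: ρ(B_J) = cos(π/(n+1)) = cos(π/85) = 0.99932.
root = sin(π/85) = 0.036951  (since 1−cos² = sin²).
ω* = 2 / (1 + 0.036951) = 2 / 1.036951 ≈ 1.92873.
ρ_SOR = ω* − 1 = 1.92873 − 1 = 0.92873.

ρ_SOR = 0.92873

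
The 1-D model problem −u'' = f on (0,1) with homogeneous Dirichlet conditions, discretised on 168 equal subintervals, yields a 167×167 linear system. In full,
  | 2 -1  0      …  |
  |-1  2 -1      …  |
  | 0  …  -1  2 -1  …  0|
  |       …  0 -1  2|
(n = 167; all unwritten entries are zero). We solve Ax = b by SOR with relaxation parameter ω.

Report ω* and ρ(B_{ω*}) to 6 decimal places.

ω* = 1.963289, ρ_SOR = 0.963289

½·tridiag(1,0,1) at n=167: λ_k = cos(kπ/168); max |λ| at k=1 ⇒ ρ_J = cos(π/168) ≈ 0.999825.
root = sin(π/168) = 0.0186989  (since 1−cos² = sin²).
So ω* = 2/1.0186989 = 1.963289 (Young).
Hence ρ(B_{ω*}) = 1.963289 − 1 = 0.963289.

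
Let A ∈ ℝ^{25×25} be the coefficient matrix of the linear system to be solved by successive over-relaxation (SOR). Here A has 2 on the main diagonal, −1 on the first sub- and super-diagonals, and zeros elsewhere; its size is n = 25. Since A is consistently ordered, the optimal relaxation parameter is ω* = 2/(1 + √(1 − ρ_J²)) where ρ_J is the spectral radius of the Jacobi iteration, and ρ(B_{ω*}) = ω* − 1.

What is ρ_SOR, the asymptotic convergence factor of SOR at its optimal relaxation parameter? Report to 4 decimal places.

½·tridiag(1,0,1) at n=25: λ_k = cos(kπ/26); max |λ| at k=1 ⇒ ρ_J = cos(π/26) ≈ 0.9927.
1 − cos²(π/26) = sin²(π/26) ⇒ √(1−ρ_J²) = sin(π/26) = 0.12054.
So ω* = 2/1.12054 = 1.7849 (Young).
ρ_SOR = ω* − 1 = 1.7849 − 1 = 0.7849.

ρ_SOR = 0.7849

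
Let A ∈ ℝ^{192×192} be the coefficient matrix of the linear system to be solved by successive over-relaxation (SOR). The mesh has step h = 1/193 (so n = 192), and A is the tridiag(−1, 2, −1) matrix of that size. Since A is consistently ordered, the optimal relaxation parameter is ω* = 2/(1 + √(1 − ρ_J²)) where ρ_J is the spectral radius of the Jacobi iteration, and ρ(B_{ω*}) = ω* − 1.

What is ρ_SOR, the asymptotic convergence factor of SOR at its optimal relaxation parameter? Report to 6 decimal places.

ρ_SOR = 0.967967

n=192: λ(B_J) = 1 − λ(A)/2 = cos(kπ/193); k=1 gives ρ_J = 0.999868.
root = sin(π/193) = 0.0162770  (since 1−cos² = sin²).
Young: ω* = 2/(1+√(1−ρ_J²)) = 2/(1+0.0162770) = 2/1.0162770 = 1.967967.
Hence ρ(B_{ω*}) = 1.967967 − 1 = 0.967967.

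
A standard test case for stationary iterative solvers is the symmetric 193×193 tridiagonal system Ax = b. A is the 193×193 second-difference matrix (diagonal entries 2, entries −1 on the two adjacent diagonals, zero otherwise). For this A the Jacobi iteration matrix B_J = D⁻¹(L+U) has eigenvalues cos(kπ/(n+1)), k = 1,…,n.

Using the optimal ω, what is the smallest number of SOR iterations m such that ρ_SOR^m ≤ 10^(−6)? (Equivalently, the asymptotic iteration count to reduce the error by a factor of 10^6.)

ρ_J = max_k |cos(kπ/194)| = cos(π/194) = 0.9998689
√(1 − cos²(π/194)) = sin(π/194) ≈ 0.0161931.
ω* = 2/(1+0.0161931) = 1.9681299
ρ_SOR = ω* − 1 ≈ 0.9681299.
Need (0.9681299)^m ≤ 10^(−6): m ≥ 6·ln10/|ln 0.9681299| = 13.8155/0.032389 = 426.549 ⇒ m = 427.

m = 427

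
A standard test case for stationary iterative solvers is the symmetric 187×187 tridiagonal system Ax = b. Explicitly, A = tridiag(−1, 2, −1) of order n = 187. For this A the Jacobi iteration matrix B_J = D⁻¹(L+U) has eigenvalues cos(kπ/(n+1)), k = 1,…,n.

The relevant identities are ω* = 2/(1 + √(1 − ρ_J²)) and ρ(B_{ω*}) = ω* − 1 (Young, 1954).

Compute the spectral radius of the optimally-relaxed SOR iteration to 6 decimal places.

ρ_SOR = 0.967130

spectrum of D⁻¹(L+U) = {cos(kπ/188) : 1≤k≤187}; ρ_J = cos(π/188) = 0.999860.
√(1−ρ_J²) simplifies to sin(π/188) = 0.0167098.
Young: ω* = 2/(1+√(1−ρ_J²)) = 2/(1+0.0167098) = 2/1.0167098 = 1.967130.
ρ_SOR = ω* − 1 = 1.967130 − 1 = 0.967130.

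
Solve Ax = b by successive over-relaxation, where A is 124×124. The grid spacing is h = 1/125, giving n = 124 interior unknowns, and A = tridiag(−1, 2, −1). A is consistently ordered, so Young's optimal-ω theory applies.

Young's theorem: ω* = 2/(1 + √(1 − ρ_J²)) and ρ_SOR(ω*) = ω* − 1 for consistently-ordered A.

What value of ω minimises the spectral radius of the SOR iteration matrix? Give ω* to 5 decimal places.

½·tridiag(1,0,1) at n=124: λ_k = cos(kπ/125); max |λ| at k=1 ⇒ ρ_J = cos(π/125) ≈ 0.99968.
root = sin(π/125) = 0.025130  (since 1−cos² = sin²).
Then 2/(1+√(1−ρ_J²)) = 2/(1+0.025130); ω* = 2/1.025130 = 1.95097.
[ρ_SOR] ω* − 1 = 0.95097.

ω* = 1.95097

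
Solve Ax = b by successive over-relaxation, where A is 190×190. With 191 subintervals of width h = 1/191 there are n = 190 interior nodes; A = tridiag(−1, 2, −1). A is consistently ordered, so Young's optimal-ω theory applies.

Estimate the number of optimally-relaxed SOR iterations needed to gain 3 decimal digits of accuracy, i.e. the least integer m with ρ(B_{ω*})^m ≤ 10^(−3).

½·tridiag(1,0,1) at n=190: λ_k = cos(kπ/191); max |λ| at k=1 ⇒ ρ_J = cos(π/191) ≈ 0.9998647.
√(1−ρ_J²) simplifies to sin(π/191) = 0.0164474.
ω* = 2/(1 + 0.0164474) = 2/1.0164474 = 1.9676375.
At ω = 1.9676375 every |λ(B_ω)| = ω−1, so ρ_SOR = 0.9676375.
Need (0.9676375)^m ≤ 10^(−3): m ≥ 3·ln10/|ln 0.9676375| = 6.90776/0.0328977 = 209.977 ⇒ m = 210.

m = 210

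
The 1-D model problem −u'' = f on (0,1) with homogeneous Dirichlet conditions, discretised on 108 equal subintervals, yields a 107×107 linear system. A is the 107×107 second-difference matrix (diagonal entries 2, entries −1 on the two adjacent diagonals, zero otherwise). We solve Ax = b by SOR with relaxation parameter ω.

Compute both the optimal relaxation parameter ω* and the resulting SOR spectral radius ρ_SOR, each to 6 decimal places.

ω* = 1.943475, ρ_SOR = 0.943475

ρ_J = max_k |cos(kπ/108)| = cos(π/108) = 0.999577
1 − cos²(π/108) = sin²(π/108) ⇒ √(1−ρ_J²) = sin(π/108) = 0.0290847.
[ω*] 2 ÷ (1 + 0.0290847) = 2 ÷ 1.0290847 = 1.943475.
[ρ_SOR] ω* − 1 = 0.943475.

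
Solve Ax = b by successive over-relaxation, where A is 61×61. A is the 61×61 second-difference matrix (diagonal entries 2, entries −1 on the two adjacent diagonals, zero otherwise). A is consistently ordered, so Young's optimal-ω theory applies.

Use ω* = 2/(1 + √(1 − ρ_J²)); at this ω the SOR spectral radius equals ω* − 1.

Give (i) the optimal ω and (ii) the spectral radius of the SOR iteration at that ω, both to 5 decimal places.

With n=61, ρ(Jacobi) = cos(π/62) = 0.99872.
1 − cos²(π/62) = sin²(π/62) ⇒ √(1−ρ_J²) = sin(π/62) = 0.050649.
Then 2/(1+√(1−ρ_J²)) = 2/(1+0.050649); ω* = 2/1.050649 = 1.90359.
At ω = 1.90359 every |λ(B_ω)| = ω−1, so ρ_SOR = 0.90359.

ω* = 1.90359, ρ_SOR = 0.90359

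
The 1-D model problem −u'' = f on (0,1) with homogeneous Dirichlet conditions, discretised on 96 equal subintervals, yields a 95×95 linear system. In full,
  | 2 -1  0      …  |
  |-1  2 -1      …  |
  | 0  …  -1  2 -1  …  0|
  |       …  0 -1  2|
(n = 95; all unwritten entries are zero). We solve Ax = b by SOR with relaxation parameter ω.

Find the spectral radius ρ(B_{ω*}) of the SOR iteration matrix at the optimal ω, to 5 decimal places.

ρ_SOR = 0.93664

B_J for the 95×95 system has eigenvalues cos(kπ/96); ρ_J = cos(π/96) = 0.99946.
1 − cos²(π/96) = sin²(π/96) ⇒ √(1−ρ_J²) = sin(π/96) = 0.032719.
ω* = 2/(1 + 0.032719) = 2/1.032719 = 1.93664.
ρ(B_{ω*}) = ω*−1 = 0.93664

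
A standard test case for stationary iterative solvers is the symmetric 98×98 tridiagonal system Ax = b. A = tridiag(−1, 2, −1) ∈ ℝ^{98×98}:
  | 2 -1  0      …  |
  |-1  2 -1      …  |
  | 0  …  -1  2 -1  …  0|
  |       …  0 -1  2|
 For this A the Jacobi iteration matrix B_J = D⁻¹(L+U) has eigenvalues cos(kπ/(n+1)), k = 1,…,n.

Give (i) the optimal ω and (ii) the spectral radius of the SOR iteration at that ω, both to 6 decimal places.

ω* = 1.938496, ρ_SOR = 0.938496

B_J for the 98×98 system has eigenvalues cos(kπ/99); ρ_J = cos(π/99) = 0.999497.
√(1−ρ_J²) simplifies to sin(π/99) = 0.0317279.
ω* = 2 / (1 + 0.0317279) = 2 / 1.0317279 ≈ 1.938496.
and ρ(B_{ω*}) = 1.938496 − 1 = 0.938496.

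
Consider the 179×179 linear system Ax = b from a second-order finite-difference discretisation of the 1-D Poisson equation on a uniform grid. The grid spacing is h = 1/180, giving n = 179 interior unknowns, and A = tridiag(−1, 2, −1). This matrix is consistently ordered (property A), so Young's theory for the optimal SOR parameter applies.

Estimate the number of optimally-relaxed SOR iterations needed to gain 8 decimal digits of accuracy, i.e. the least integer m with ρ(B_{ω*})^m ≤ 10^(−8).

n=179: λ(B_J) = 1 − λ(A)/2 = cos(kπ/180); k=1 gives ρ_J = 0.9998477.
root = sin(π/180) = 0.0174524  (since 1−cos² = sin²).
Then 2/(1+√(1−ρ_J²)) = 2/(1+0.0174524); ω* = 2/1.0174524 = 1.9656939.
and ρ(B_{ω*}) = 1.9656939 − 1 = 0.9656939.
For 8 digits: m = 8·ln10 / (−ln 0.9656939) = 18.4207/0.0349084 = 527.687; round up → m = 528.

m = 528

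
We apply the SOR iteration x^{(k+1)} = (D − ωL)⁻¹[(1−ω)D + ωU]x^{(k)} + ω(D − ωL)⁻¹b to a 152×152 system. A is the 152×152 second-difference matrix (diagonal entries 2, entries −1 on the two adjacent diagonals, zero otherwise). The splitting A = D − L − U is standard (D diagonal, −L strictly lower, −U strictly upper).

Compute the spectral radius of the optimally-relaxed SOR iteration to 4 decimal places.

ρ_SOR = 0.9598

½·tridiag(1,0,1) at n=152: λ_k = cos(kπ/153); max |λ| at k=1 ⇒ ρ_J = cos(π/153) ≈ 0.9998.
√(1 − cos²(π/153)) = sin(π/153) ≈ 0.02053.
So ω* = 2/1.02053 = 1.9598 (Young).
[ρ_SOR] ω* − 1 = 0.9598.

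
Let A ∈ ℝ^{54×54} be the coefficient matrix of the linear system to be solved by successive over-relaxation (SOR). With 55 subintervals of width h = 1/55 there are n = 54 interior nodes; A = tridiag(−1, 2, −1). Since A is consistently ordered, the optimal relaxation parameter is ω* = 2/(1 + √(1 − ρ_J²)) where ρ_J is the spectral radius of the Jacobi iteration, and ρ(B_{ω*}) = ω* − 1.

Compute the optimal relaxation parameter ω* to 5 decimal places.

ω* = 1.89199

½·tridiag(1,0,1) at n=54: λ_k = cos(kπ/55); max |λ| at k=1 ⇒ ρ_J = cos(π/55) ≈ 0.99837.
1 − cos²(π/55) = sin²(π/55) ⇒ √(1−ρ_J²) = sin(π/55) = 0.057089.
ω* = 2 / (1 + 0.057089) = 2 / 1.057089 ≈ 1.89199.
ρ(B_{ω*}) = ω*−1 = 0.89199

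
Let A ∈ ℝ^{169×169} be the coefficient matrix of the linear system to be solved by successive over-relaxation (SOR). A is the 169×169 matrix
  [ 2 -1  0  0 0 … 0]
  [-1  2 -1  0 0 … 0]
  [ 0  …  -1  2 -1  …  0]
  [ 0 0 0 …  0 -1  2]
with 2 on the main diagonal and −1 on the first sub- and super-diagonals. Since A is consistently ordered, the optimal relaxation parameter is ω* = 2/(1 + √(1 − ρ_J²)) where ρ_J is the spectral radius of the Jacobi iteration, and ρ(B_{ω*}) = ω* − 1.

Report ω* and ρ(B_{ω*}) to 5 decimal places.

ω* = 1.96371, ρ_SOR = 0.96371

With n=169, ρ(Jacobi) = cos(π/170) = 0.99983.
√(1−ρ_J²) simplifies to sin(π/170) = 0.018479.
Then 2/(1+√(1−ρ_J²)) = 2/(1+0.018479); ω* = 2/1.018479 = 1.96371.
Hence ρ(B_{ω*}) = 1.96371 − 1 = 0.96371.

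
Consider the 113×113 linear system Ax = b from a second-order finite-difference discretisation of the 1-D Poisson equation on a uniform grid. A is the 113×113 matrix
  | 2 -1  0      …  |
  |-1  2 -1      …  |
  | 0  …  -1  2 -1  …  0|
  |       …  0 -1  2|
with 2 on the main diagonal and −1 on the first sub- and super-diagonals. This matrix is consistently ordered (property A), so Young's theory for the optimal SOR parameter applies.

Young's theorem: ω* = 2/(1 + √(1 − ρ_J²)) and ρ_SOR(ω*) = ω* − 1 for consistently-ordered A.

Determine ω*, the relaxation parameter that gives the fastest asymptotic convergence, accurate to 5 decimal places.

B_J for the 113×113 system has eigenvalues cos(kπ/114); ρ_J = cos(π/114) = 0.99962.
1 − cos²(π/114) = sin²(π/114) ⇒ √(1−ρ_J²) = sin(π/114) = 0.027554.
ω* = 2 / (1 + 0.027554) = 2 / 1.027554 ≈ 1.94637.
Hence ρ(B_{ω*}) = 1.94637 − 1 = 0.94637.

ω* = 1.94637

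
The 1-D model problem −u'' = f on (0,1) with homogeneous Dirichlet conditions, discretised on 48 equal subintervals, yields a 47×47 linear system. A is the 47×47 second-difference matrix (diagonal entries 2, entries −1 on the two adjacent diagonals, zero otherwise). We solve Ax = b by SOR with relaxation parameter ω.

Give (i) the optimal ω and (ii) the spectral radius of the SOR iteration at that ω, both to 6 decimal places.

ω* = 1.877224, ρ_SOR = 0.877224

spectrum of D⁻¹(L+U) = {cos(kπ/48) : 1≤k≤47}; ρ_J = cos(π/48) = 0.997859.
√(1−ρ_J²) simplifies to sin(π/48) = 0.0654031.
Young: ω* = 2/(1+√(1−ρ_J²)) = 2/(1+0.0654031) = 2/1.0654031 = 1.877224.
ρ_SOR = ω* − 1 = 1.877224 − 1 = 0.877224.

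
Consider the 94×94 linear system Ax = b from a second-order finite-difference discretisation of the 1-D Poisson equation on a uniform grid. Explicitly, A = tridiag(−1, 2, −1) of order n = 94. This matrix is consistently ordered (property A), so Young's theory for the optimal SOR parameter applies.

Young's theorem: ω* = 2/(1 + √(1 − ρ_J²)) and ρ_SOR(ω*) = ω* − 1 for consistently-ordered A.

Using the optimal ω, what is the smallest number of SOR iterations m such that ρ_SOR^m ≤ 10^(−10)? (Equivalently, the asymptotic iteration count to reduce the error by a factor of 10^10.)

With n=94, ρ(Jacobi) = cos(π/95) = 0.9994533.
root = sin(π/95) = 0.0330634  (since 1−cos² = sin²).
So ω* = 2/1.0330634 = 1.9359896 (Young).
and ρ(B_{ω*}) = 1.9359896 − 1 = 0.9359896.
ρ_SOR^m ≤ 10^(−10) ⇔ m ≥ 10·ln10/(−ln 0.9359896) = 23.0259/0.0661509 = 348.081; m = ⌈348.081⌉ = 349.

m = 349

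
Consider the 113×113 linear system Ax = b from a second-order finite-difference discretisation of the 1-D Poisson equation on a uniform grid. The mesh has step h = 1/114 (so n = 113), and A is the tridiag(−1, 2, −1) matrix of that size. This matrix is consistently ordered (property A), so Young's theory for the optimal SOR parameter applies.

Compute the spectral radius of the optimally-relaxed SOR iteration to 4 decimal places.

n=113: λ(B_J) = 1 − λ(A)/2 = cos(kπ/114); k=1 gives ρ_J = 0.9996.
√(1−ρ_J²) = |sin(π/114)| = 0.02755
Then 2/(1+√(1−ρ_J²)) = 2/(1+0.02755); ω* = 2/1.02755 = 1.9464.
At ω = 1.9464 every |λ(B_ω)| = ω−1, so ρ_SOR = 0.9464.

ρ_SOR = 0.9464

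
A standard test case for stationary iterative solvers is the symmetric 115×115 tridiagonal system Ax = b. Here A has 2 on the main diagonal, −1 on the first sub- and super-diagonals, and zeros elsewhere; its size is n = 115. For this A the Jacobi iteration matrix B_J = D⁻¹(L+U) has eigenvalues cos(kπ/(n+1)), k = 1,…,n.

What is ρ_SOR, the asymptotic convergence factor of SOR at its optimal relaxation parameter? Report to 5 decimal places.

n=115: λ(B_J) = 1 − λ(A)/2 = cos(kπ/116); k=1 gives ρ_J = 0.99963.
1 − cos²(π/116) = sin²(π/116) ⇒ √(1−ρ_J²) = sin(π/116) = 0.027079.
So ω* = 2/1.027079 = 1.94727 (Young).
Hence ρ(B_{ω*}) = 1.94727 − 1 = 0.94727.

ρ_SOR = 0.94727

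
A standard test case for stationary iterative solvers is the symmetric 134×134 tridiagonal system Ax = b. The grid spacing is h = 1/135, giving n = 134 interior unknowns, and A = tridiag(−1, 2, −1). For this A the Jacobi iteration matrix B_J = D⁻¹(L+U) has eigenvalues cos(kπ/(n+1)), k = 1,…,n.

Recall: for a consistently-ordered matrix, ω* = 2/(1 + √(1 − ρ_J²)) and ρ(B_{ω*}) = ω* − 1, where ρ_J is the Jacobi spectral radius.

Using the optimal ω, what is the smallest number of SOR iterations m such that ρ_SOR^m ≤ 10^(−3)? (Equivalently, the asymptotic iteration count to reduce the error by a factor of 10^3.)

m = 149

spectrum of D⁻¹(L+U) = {cos(kπ/135) : 1≤k≤134}; ρ_J = cos(π/135) = 0.9997292.
√(1−ρ_J²) simplifies to sin(π/135) = 0.0232690.
ω* = 2 / (1 + 0.0232690) = 2 / 1.0232690 ≈ 1.9545203.
and ρ(B_{ω*}) = 1.9545203 − 1 = 0.9545203.
ρ_SOR^m ≤ 10^(−3) ⇔ m ≥ 3·ln10/(−ln 0.9545203) = 6.90776/0.0465464 = 148.406; m = ⌈148.406⌉ = 149.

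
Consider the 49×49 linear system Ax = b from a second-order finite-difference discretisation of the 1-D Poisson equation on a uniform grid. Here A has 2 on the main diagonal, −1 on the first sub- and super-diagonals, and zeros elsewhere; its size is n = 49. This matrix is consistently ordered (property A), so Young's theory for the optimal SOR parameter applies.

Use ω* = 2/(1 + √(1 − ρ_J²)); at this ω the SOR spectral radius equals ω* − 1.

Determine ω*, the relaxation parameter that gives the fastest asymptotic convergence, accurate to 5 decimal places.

ω* = 1.88184

n=49: λ(B_J) = 1 − λ(A)/2 = cos(kπ/50); k=1 gives ρ_J = 0.99803.
√(1 − cos²(π/50)) = sin(π/50) ≈ 0.062791.
ω* = 2/(1 + 0.062791) = 2/1.062791 = 1.88184.
and ρ(B_{ω*}) = 1.88184 − 1 = 0.88184.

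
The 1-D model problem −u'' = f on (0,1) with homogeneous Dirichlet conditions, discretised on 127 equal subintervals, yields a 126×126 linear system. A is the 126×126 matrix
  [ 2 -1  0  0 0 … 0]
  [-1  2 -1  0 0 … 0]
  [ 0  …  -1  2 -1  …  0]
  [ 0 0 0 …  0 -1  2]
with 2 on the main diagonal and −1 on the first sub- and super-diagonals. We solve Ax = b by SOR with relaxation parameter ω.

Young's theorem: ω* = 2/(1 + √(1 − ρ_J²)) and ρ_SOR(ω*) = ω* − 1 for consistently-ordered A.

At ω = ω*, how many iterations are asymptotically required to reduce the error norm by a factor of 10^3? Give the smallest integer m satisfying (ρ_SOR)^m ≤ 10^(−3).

m = 140

B_J for the 126×126 system has eigenvalues cos(kπ/127); ρ_J = cos(π/127) = 0.9996941.
root = sin(π/127) = 0.0247344  (since 1−cos² = sin²).
[ω*] 2 ÷ (1 + 0.0247344) = 2 ÷ 1.0247344 = 1.9517252.
[ρ_SOR] ω* − 1 = 0.9517252.
3·ln10 = 6.90776; −ln(0.9517252) = 0.0494789; m = ⌈6.90776/0.0494789⌉ = ⌈139.610⌉ = 140.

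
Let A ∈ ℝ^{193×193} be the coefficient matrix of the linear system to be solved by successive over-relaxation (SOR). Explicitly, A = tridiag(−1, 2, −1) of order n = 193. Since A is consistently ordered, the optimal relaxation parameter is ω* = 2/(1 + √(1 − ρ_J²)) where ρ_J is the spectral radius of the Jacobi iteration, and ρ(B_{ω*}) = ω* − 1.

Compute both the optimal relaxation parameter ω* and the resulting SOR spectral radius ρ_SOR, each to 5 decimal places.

ω* = 1.96813, ρ_SOR = 0.96813

spectrum of D⁻¹(L+U) = {cos(kπ/194) : 1≤k≤193}; ρ_J = cos(π/194) = 0.99987.
root = sin(π/194) = 0.016193  (since 1−cos² = sin²).
Young: ω* = 2/(1+√(1−ρ_J²)) = 2/(1+0.016193) = 2/1.016193 = 1.96813.
ρ(B_{ω*}) = ω*−1 = 0.96813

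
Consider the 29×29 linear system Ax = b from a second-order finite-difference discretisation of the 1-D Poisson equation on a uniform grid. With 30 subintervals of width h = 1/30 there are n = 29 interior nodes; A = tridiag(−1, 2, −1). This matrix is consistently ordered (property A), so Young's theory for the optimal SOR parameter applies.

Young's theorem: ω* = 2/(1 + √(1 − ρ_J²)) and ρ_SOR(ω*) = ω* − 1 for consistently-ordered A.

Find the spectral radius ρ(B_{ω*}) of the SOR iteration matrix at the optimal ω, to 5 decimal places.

spectrum of D⁻¹(L+U) = {cos(kπ/30) : 1≤k≤29}; ρ_J = cos(π/30) = 0.99452.
√(1 − cos²(π/30)) = sin(π/30) ≈ 0.104528.
Young: ω* = 2/(1+√(1−ρ_J²)) = 2/(1+0.104528) = 2/1.104528 = 1.81073.
[ρ_SOR] ω* − 1 = 0.81073.

ρ_SOR = 0.81073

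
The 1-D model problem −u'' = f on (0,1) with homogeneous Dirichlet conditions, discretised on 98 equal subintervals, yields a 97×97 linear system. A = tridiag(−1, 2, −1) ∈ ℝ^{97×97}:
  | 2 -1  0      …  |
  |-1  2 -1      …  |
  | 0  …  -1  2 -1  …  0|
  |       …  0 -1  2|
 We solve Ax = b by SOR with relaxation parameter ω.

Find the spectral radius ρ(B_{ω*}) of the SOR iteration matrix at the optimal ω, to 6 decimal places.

[ρ_J] n=97: ρ(B_J) = cos(π/(n+1)) = cos(π/98) = 0.999486.
root = sin(π/98) = 0.0320516  (since 1−cos² = sin²).
Young: ω* = 2/(1+√(1−ρ_J²)) = 2/(1+0.0320516) = 2/1.0320516 = 1.937888.
ρ(B_{ω*}) = ω*−1 = 0.937888

ρ_SOR = 0.937888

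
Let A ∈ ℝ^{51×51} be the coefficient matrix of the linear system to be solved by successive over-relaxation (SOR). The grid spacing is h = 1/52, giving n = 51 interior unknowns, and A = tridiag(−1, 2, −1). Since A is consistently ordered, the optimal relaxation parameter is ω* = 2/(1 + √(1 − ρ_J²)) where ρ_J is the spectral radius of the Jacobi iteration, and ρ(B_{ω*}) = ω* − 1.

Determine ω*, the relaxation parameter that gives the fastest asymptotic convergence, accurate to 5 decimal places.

ω* = 1.88612

spectrum of D⁻¹(L+U) = {cos(kπ/52) : 1≤k≤51}; ρ_J = cos(π/52) = 0.99818.
√(1−ρ_J²) = |sin(π/52)| = 0.060378
ω* = 2/(1+0.060378) = 1.88612
Hence ρ(B_{ω*}) = 1.88612 − 1 = 0.88612.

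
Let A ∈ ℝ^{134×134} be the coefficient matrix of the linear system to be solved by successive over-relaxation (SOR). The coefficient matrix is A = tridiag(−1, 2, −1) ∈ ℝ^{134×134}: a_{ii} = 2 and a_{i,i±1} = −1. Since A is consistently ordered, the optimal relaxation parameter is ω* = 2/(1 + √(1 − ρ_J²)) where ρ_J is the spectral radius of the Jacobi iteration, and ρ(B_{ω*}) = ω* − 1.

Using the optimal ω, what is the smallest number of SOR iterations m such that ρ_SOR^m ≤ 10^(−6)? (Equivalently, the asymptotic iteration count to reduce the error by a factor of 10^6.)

m = 297

B_J for the 134×134 system has eigenvalues cos(kπ/135); ρ_J = cos(π/135) = 0.9997292.
√(1 − cos²(π/135)) = sin(π/135) ≈ 0.0232690.
Young: ω* = 2/(1+√(1−ρ_J²)) = 2/(1+0.0232690) = 2/1.0232690 = 1.9545203.
ρ_SOR = ω* − 1 = 1.9545203 − 1 = 0.9545203.
Need (0.9545203)^m ≤ 10^(−6): m ≥ 6·ln10/|ln 0.9545203| = 13.8155/0.0465464 = 296.811 ⇒ m = 297.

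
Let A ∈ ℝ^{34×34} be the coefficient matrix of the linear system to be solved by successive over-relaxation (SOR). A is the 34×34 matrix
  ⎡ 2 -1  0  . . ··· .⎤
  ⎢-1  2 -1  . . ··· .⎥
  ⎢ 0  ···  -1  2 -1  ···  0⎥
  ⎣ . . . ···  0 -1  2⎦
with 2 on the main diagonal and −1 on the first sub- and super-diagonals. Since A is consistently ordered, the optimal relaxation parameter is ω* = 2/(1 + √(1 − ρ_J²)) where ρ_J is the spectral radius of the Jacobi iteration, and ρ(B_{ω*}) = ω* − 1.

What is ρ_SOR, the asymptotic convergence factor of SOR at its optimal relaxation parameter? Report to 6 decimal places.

ρ_SOR = 0.835470

With n=34, ρ(Jacobi) = cos(π/35) = 0.995974.
√(1−ρ_J²) = |sin(π/35)| = 0.0896393
ω* = 2/(1+0.0896393) = 1.835470
ρ(B_{ω*}) = ω*−1 = 0.835470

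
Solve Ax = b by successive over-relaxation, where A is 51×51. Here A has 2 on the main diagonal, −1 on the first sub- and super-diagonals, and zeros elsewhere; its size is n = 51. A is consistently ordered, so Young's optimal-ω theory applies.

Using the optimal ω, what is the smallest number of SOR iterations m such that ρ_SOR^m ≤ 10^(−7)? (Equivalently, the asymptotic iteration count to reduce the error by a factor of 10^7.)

m = 134

spectrum of D⁻¹(L+U) = {cos(kπ/52) : 1≤k≤51}; ρ_J = cos(π/52) = 0.9981756.
1 − cos²(π/52) = sin²(π/52) ⇒ √(1−ρ_J²) = sin(π/52) = 0.0603785.
ω* = 2/(1 + 0.0603785) = 2/1.0603785 = 1.8861190.
ρ_SOR = ω* − 1 = 1.8861190 − 1 = 0.8861190.
(0.8861190)^m ≤ 10^{−7}  ⇒  m·ln(0.8861190) ≤ −7·ln10  ⇒  m ≥ 133.313  ⇒  m = 134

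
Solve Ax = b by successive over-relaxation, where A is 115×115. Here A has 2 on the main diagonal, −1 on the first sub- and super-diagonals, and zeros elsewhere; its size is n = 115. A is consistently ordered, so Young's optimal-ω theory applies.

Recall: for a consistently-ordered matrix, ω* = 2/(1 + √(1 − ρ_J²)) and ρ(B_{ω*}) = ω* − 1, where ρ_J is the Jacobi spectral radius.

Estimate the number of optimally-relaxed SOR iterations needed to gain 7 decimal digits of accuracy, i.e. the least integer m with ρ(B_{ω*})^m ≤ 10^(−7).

spectrum of D⁻¹(L+U) = {cos(kπ/116) : 1≤k≤115}; ρ_J = cos(π/116) = 0.9996333.
1 − cos²(π/116) = sin²(π/116) ⇒ √(1−ρ_J²) = sin(π/116) = 0.0270794.
[ω*] 2 ÷ (1 + 0.0270794) = 2 ÷ 1.0270794 = 1.9472691.
[ρ_SOR] ω* − 1 = 0.9472691.
ρ_SOR^m ≤ 10^(−7) ⇔ m ≥ 7·ln10/(−ln 0.9472691) = 16.1181/0.0541721 = 297.535; m = ⌈297.535⌉ = 298.

m = 298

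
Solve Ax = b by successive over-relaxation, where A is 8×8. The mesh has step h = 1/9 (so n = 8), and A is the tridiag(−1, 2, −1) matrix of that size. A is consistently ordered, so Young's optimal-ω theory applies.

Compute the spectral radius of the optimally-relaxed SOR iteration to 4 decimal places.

ρ_SOR = 0.4903

n=8: λ(B_J) = 1 − λ(A)/2 = cos(kπ/9); k=1 gives ρ_J = 0.9397.
1 − cos²(π/9) = sin²(π/9) ⇒ √(1−ρ_J²) = sin(π/9) = 0.34202.
So ω* = 2/1.34202 = 1.4903 (Young).
ρ(B_{ω*}) = ω*−1 = 0.4903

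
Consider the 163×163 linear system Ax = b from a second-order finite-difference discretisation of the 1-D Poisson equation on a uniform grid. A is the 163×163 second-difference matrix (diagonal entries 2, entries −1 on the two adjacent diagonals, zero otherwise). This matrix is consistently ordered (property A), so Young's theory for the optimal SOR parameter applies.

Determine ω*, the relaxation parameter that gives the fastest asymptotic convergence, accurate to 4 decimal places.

ρ_J = max_k |cos(kπ/164)| = cos(π/164) = 0.9998
1 − cos²(π/164) = sin²(π/164) ⇒ √(1−ρ_J²) = sin(π/164) = 0.01915.
ω* = 2 / (1 + 0.01915) = 2 / 1.01915 ≈ 1.9624.
ρ(B_{ω*}) = ω*−1 = 0.9624

ω* = 1.9624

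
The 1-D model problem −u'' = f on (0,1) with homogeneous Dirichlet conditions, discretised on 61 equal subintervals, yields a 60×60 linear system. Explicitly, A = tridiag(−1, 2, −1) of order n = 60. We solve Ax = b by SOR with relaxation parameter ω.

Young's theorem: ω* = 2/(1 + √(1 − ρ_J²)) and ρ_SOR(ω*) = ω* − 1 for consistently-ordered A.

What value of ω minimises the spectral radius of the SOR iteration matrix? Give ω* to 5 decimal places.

B_J for the 60×60 system has eigenvalues cos(kπ/61); ρ_J = cos(π/61) = 0.99867.
1 − cos²(π/61) = sin²(π/61) ⇒ √(1−ρ_J²) = sin(π/61) = 0.051479.
[ω*] 2 ÷ (1 + 0.051479) = 2 ÷ 1.051479 = 1.90208.
ρ(B_{ω*}) = ω*−1 = 0.90208

ω* = 1.90208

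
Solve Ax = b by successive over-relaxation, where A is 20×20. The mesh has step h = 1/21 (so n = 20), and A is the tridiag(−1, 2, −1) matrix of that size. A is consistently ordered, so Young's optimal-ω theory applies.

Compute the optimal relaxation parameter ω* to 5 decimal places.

n=20: λ(B_J) = 1 − λ(A)/2 = cos(kπ/21); k=1 gives ρ_J = 0.98883.
root = sin(π/21) = 0.149042  (since 1−cos² = sin²).
ω* = 2 / (1 + 0.149042) = 2 / 1.149042 ≈ 1.74058.
At ω = 1.74058 every |λ(B_ω)| = ω−1, so ρ_SOR = 0.74058.

ω* = 1.74058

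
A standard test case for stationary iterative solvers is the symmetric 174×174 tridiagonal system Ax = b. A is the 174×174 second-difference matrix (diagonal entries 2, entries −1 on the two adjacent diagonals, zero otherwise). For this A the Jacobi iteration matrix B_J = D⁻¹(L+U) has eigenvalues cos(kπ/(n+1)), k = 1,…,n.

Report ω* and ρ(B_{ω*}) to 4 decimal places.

ω* = 1.9647, ρ_SOR = 0.9647

[ρ_J] n=174: ρ(B_J) = cos(π/(n+1)) = cos(π/175) = 0.9998.
√(1−ρ_J²) = |sin(π/175)| = 0.01795
Then 2/(1+√(1−ρ_J²)) = 2/(1+0.01795); ω* = 2/1.01795 = 1.9647.
ρ_SOR = ω* − 1 ≈ 0.9647.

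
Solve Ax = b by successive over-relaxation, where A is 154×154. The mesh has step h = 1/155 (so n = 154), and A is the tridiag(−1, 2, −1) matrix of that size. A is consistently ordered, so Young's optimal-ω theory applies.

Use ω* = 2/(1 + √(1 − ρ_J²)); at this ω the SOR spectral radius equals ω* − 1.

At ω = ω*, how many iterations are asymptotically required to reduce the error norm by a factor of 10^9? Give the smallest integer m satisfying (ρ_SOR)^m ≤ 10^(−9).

spectrum of D⁻¹(L+U) = {cos(kπ/155) : 1≤k≤154}; ρ_J = cos(π/155) = 0.9997946.
√(1−ρ_J²) simplifies to sin(π/155) = 0.0202670.
ω* = 2/(1 + 0.0202670) = 2/1.0202670 = 1.9602712.
At ω = 1.9602712 every |λ(B_ω)| = ω−1, so ρ_SOR = 0.9602712.
(0.9602712)^m ≤ 10^{−9}  ⇒  m·ln(0.9602712) ≤ −9·ln10  ⇒  m ≥ 511.188  ⇒  m = 512

m = 512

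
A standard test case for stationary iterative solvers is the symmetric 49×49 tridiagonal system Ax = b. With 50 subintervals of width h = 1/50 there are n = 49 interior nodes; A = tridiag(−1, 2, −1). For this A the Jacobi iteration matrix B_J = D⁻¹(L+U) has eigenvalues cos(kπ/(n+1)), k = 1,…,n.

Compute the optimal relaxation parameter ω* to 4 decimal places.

[ρ_J] n=49: ρ(B_J) = cos(π/(n+1)) = cos(π/50) = 0.9980.
1 − cos²(π/50) = sin²(π/50) ⇒ √(1−ρ_J²) = sin(π/50) = 0.06279.
ω* = 2 / (1 + 0.06279) = 2 / 1.06279 ≈ 1.8818.
At ω = 1.8818 every |λ(B_ω)| = ω−1, so ρ_SOR = 0.8818.

ω* = 1.8818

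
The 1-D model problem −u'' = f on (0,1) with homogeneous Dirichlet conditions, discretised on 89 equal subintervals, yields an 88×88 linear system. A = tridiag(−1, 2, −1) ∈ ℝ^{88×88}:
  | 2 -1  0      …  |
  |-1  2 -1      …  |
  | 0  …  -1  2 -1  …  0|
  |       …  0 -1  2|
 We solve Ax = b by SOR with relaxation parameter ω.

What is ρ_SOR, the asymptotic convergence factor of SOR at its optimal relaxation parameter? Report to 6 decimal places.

ρ_J = max_k |cos(kπ/89)| = cos(π/89) = 0.999377
√(1 − cos²(π/89)) = sin(π/89) ≈ 0.0352915.
ω* = 2/(1+0.0352915) = 1.931823
Hence ρ(B_{ω*}) = 1.931823 − 1 = 0.931823.

ρ_SOR = 0.931823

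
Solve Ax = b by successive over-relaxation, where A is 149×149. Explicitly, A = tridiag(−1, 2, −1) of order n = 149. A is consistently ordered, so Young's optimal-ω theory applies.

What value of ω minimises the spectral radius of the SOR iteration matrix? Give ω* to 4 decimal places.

ω* = 1.9590

ρ_J = max_k |cos(kπ/150)| = cos(π/150) = 0.9998
√(1 − cos²(π/150)) = sin(π/150) ≈ 0.02094.
[ω*] 2 ÷ (1 + 0.02094) = 2 ÷ 1.02094 = 1.9590.
At ω = 1.9590 every |λ(B_ω)| = ω−1, so ρ_SOR = 0.9590.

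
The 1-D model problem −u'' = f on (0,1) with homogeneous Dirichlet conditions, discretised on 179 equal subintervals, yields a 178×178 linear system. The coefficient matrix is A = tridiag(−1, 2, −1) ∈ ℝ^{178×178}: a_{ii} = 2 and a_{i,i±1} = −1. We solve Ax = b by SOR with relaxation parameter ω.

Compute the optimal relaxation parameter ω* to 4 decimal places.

spectrum of D⁻¹(L+U) = {cos(kπ/179) : 1≤k≤178}; ρ_J = cos(π/179) = 0.9998.
root = sin(π/179) = 0.01755  (since 1−cos² = sin²).
ω* = 2/(1 + 0.01755) = 2/1.01755 = 1.9655.
Hence ρ(B_{ω*}) = 1.9655 − 1 = 0.9655.

ω* = 1.9655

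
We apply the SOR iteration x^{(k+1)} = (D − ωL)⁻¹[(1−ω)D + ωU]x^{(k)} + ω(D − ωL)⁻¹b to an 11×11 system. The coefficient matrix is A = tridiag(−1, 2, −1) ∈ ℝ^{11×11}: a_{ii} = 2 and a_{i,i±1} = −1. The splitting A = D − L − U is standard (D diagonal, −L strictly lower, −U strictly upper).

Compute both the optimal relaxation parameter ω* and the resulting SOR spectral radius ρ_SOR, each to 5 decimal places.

ρ_J = max_k |cos(kπ/12)| = cos(π/12) = 0.96593
√(1−ρ_J²) = |sin(π/12)| = 0.258819
Young: ω* = 2/(1+√(1−ρ_J²)) = 2/(1+0.258819) = 2/1.258819 = 1.58879.
At ω = 1.58879 every |λ(B_ω)| = ω−1, so ρ_SOR = 0.58879.

ω* = 1.58879, ρ_SOR = 0.58879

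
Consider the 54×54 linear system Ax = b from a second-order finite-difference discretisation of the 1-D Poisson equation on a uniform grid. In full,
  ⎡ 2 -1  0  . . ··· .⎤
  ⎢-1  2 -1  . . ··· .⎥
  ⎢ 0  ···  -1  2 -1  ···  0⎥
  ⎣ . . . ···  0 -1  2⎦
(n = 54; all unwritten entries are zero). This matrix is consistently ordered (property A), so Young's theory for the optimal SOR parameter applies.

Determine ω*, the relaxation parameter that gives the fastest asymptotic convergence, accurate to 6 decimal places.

ω* = 1.891989

B_J for the 54×54 system has eigenvalues cos(kπ/55); ρ_J = cos(π/55) = 0.998369.
√(1−ρ_J²) = |sin(π/55)| = 0.0570888
Then 2/(1+√(1−ρ_J²)) = 2/(1+0.0570888); ω* = 2/1.0570888 = 1.891989.
ρ_SOR = ω* − 1 ≈ 0.891989.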